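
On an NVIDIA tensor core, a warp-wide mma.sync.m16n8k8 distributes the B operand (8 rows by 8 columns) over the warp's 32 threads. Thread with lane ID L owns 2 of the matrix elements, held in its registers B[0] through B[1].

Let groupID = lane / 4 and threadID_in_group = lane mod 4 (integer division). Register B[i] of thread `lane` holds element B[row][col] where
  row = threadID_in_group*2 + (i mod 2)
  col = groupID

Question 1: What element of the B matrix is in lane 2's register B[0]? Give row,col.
lane 2→2/4=0, 2 mod 4=2
i=0  r:2·2+0→4  c:0

4,0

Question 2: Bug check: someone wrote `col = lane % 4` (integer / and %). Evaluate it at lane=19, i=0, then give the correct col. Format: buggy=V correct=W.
buggy=3 correct=4

`lane % 4`[19,0]=>3
19: grp=4,tig=3
[0] (3*2+0,4) = (6,4)
col: 3 vs 4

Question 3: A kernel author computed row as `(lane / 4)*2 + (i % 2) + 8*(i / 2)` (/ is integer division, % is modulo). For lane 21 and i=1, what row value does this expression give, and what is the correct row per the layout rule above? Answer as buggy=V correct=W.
buggy=11 correct=3

`(lane / 4)*2 + (i % 2) + 8*(i / 2)`[21,1]->11
21: g=5,t=1
[1] (1*2+1,5) = (3,5)
row: 11 vs 3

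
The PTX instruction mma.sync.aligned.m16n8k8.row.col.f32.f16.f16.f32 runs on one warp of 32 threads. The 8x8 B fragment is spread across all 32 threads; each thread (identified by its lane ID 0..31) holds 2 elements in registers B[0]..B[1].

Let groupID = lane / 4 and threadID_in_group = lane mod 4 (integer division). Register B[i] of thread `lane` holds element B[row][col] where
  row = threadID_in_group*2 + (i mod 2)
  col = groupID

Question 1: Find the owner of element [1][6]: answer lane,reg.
24,1

c: 6->gid=6  r: 1->tid=0,i&1=1
L=6*4+0=24  i=1=1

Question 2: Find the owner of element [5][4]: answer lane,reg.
18,1

c: 4->gid=4  r: 5->tid=2,i&1=1
L=4*4+2=18  i=1=1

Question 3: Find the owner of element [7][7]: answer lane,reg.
c:7=>grp=7  r:7=>tig=3,lo=1
L=7*4+3=31  i=1=1

31,1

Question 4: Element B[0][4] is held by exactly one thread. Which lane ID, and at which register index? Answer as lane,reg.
16,0

c: 4->gid=4  r: 0->tid=0,i&1=0
L=4*4+0=16  i=0=0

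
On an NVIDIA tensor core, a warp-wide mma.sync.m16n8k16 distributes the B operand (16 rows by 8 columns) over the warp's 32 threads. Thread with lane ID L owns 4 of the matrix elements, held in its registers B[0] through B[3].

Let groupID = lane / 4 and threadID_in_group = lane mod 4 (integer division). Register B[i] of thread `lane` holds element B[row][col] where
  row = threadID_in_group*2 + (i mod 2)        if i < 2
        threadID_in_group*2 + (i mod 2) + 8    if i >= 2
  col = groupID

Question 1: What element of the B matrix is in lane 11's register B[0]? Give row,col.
lane 11=>11/4=2, 11 mod 4=3
i=0  r:2·3+0+0=>6  c:2

6,2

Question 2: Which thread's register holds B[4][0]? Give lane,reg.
2,0

c: 0->gid=0  r: 4->r8=0,tid=2,i&1=0
L=0*4+2=2  i=0*2+0=0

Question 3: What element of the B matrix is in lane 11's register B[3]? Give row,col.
lane 11: gr=2 (11/4), th=3 (11%4)
i=3: r=3*2+1+8=15, c=gr=2

15,2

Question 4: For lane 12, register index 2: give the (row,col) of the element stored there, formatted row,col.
lane 12⇒12/4=3, 12 mod 4=0
i=2  r:2·0+0+8⇒8  c:3

8,3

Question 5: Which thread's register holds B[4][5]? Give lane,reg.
22,0

c:5=>grp=5  r:4=>rB=0,tig=2,lo=0
L=5*4+2=22  i=0*2+0=0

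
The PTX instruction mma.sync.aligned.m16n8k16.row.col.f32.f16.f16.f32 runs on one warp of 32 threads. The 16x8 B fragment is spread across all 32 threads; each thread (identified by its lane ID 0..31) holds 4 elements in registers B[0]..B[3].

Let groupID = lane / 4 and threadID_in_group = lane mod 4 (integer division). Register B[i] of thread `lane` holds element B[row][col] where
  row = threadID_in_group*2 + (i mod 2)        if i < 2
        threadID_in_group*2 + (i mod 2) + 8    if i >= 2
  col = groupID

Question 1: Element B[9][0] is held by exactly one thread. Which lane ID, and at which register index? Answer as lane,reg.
c:0=>grp=0  r:9=>rB=1,tig=0,lo=1
L=0*4+0=0  i=1*2+1=3

0,3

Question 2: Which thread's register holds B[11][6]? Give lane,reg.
c=6->g=6  r=11->rb=1,t=1,b0=1
L=6*4+1=25  i=1*2+1=3

25,3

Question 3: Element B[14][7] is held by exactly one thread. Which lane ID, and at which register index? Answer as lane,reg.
31,2

c=7⇒gr=7  r=14⇒Rb=1,th=3,odd=0
L=7*4+3=31  i=1*2+0=2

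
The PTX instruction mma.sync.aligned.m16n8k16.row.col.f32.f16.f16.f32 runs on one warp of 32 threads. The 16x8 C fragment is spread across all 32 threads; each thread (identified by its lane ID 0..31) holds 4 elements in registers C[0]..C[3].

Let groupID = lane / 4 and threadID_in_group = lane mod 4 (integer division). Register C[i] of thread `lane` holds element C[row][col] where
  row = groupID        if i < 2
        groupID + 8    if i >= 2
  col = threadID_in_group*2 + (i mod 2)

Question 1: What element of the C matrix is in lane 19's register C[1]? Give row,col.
lane 19: gr=4 (19/4), th=3 (19%4)
i=1: r=4+0=4, c=3*2+1=7

4,7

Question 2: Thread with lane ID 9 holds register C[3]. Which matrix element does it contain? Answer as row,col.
10,3

lane 9: gid=2 (9/4), tid=1 (9%4)
i=3: r=2+8=10, c=1*2+1=3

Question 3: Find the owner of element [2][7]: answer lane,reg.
r=2⇒gr=2,Rb=0  c=7⇒th=3,odd=1
L=2*4+3=11  i=0*2+1=1

11,1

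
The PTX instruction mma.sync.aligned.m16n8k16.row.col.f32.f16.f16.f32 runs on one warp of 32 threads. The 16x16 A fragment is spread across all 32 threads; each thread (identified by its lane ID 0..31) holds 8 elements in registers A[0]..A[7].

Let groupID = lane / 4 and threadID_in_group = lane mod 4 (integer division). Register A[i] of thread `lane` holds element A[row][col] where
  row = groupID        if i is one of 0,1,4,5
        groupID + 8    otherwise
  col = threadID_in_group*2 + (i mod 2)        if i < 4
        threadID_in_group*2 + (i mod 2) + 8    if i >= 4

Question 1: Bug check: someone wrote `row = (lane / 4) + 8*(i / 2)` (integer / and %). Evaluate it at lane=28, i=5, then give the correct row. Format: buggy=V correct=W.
buggy=23 correct=7

`(lane / 4) + 8*(i / 2)`[28,5]→23
lane 28: G=7 (28/4), T=0 (28%4)
i=5: r=7+0=7, c=0*2+1+8=9
row: 23 vs 7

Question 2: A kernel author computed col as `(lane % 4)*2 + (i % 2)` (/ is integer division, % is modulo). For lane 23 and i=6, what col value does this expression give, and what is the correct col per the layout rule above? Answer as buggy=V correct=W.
`(lane % 4)*2 + (i % 2)`[23,6]=>6
L=23=>grp=23>>2=5, tig=23&3=3
[6]=>row 5+8=13  col 3·2+0+8=14
col: 6 vs 14

buggy=6 correct=14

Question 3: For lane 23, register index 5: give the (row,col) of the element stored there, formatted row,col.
5,15

lane 23: grp=5 (23/4), tig=3 (23%4)
i=5: r=5+0=5, c=3*2+1+8=15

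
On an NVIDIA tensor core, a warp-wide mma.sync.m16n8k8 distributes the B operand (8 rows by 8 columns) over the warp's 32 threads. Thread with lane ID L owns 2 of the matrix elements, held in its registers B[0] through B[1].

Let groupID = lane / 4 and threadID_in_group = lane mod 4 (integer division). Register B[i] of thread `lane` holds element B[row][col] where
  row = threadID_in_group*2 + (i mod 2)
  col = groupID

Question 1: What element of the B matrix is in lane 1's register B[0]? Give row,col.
2,0

lane 1→1/4=0, 1 mod 4=1
i=0  r:2·1+0→2  c:0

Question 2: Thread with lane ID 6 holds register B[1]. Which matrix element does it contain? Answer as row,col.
5,1

L=6->gid=6>>2=1, tid=6&3=2
[1]->row 2·2+1=5  col gid=1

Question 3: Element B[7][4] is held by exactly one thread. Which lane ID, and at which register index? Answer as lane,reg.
c=4→G=4  r=7→T=3,p=1
L=4*4+3=19  i=1=1

19,1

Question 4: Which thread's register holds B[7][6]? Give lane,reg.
27,1

c=6→G=6  r=7→T=3,p=1
L=6*4+3=27  i=1=1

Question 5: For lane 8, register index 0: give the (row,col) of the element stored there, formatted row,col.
0,2

lane 8: g=2 (8/4), t=0 (8%4)
i=0: r=0*2+0=0, c=g=2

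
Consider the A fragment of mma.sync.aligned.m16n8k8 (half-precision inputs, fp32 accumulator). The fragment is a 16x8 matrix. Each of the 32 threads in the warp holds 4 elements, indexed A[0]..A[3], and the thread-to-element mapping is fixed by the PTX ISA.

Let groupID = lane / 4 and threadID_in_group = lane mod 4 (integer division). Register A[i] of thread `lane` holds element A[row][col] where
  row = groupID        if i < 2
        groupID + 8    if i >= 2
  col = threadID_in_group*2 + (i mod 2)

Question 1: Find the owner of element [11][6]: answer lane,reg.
15,2

r=11->g=3,rb=1  c=6->t=3,b0=0
L=3*4+3=15  i=1*2+0=2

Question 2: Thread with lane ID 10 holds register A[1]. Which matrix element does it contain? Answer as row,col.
2,5

L=10⇒gr=10>>2=2, th=10&3=2
[1]⇒row 2+0=2  col 2·2+1=5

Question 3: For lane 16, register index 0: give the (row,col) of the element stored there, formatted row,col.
4,0

lane 16: g=4 (16/4), t=0 (16%4)
i=0: r=4+0=4, c=0*2+0=0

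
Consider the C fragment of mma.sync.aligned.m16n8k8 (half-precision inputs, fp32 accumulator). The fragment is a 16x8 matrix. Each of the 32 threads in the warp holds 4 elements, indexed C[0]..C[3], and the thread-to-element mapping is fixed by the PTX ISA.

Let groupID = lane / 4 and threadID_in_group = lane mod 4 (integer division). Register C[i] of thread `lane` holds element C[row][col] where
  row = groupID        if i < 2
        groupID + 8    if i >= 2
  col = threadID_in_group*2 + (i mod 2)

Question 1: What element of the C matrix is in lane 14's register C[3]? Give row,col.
lane 14=>14/4=3, 14 mod 4=2
i=3  r:3+8=>11  c:2·2+1=>5

11,5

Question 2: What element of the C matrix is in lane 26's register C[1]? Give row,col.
6,5

L=26->gid=26>>2=6, tid=26&3=2
[1]->row 6+0=6  col 2·2+1=5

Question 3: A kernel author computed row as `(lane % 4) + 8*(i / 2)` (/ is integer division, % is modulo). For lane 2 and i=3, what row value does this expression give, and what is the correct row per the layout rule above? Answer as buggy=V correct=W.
`(lane % 4) + 8*(i / 2)`[2,3]->10
lane 2: g=0 (2/4), t=2 (2%4)
i=3: r=0+8=8, c=2*2+1=5
row: 10 vs 8

buggy=10 correct=8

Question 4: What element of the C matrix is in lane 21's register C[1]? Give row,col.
5,3

lane 21->21/4=5, 21 mod 4=1
i=1  r:5+0->5  c:2·1+1->3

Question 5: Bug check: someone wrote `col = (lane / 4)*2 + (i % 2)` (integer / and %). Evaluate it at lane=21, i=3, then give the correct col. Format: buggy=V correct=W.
`(lane / 4)*2 + (i % 2)`[21,3]→11
lane 21→21/4=5, 21 mod 4=1
i=3  r:5+8→13  c:2·1+1→3
col: 11 vs 3

buggy=11 correct=3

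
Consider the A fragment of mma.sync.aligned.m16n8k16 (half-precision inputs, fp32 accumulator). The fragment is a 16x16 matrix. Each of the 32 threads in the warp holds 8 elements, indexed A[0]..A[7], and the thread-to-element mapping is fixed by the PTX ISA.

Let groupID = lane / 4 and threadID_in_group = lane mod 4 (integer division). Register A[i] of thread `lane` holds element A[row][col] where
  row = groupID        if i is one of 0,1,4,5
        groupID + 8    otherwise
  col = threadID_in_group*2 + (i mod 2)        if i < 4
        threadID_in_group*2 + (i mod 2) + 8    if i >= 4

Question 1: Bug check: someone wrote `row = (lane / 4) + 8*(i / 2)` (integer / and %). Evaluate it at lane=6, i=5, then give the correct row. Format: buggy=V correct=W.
`(lane / 4) + 8*(i / 2)`[6,5]=>17
6: grp=1,tig=2
[5] (1+0,2*2+1+8) = (1,13)
row: 17 vs 1

buggy=17 correct=1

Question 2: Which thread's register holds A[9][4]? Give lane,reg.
r: 9->gid=1,r8=1  c: 4->c8=0,tid=2,i&1=0
L=1*4+2=6  i=0*4+1*2+0=2

6,2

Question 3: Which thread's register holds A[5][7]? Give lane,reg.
23,1

r=5->g=5,rb=0  c=7->cb=0,t=3,b0=1
L=5*4+3=23  i=0*4+0*2+1=1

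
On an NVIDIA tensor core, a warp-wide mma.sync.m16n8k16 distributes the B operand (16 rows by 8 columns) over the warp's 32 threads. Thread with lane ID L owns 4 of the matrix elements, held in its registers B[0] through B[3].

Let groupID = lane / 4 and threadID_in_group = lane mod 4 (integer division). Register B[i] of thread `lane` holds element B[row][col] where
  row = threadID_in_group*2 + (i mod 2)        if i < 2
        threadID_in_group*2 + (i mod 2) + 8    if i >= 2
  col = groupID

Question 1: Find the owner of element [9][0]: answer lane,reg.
0,3

c: 0->gid=0  r: 9->r8=1,tid=0,i&1=1
L=0*4+0=0  i=1*2+1=3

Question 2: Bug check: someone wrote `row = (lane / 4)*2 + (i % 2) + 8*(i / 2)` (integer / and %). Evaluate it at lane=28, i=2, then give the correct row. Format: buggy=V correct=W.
`(lane / 4)*2 + (i % 2) + 8*(i / 2)`[28,2]→22
28: G=7,T=0
[2] (0*2+0+8,7) = (8,7)
row: 22 vs 8

buggy=22 correct=8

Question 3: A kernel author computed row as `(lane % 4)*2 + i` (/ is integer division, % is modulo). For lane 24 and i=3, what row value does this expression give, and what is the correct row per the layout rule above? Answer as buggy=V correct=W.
`(lane % 4)*2 + i`[24,3]⇒3
lane 24: gr=6 (24/4), th=0 (24%4)
i=3: r=0*2+1+8=9, c=gr=6
row: 3 vs 9

buggy=3 correct=9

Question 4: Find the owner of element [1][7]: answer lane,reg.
c=7⇒gr=7  r=1⇒Rb=0,th=0,odd=1
L=7*4+0=28  i=0*2+1=1

28,1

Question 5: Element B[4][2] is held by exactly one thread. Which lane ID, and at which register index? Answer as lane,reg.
c=2->g=2  r=4->rb=0,t=2,b0=0
L=2*4+2=10  i=0*2+0=0

10,0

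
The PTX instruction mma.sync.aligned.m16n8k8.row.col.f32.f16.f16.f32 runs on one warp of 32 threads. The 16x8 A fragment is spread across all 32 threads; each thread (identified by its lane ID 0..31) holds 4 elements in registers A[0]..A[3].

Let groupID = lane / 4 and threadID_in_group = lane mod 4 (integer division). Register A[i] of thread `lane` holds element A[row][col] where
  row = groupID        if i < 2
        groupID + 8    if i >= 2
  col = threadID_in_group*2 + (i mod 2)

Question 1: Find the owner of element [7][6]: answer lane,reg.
31,0

r:7=>grp=7,rB=0  c:6=>tig=3,lo=0
L=7*4+3=31  i=0*2+0=0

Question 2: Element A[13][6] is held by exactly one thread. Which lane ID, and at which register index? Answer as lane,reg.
23,2

r=13⇒gr=5,Rb=1  c=6⇒th=3,odd=0
L=5*4+3=23  i=1*2+0=2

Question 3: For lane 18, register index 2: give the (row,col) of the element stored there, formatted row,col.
12,4

lane 18: gid=4 (18/4), tid=2 (18%4)
i=2: r=4+8=12, c=2*2+0=4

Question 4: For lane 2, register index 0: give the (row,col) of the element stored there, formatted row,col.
0,4

L=2->g=2>>2=0, t=2&3=2
[0]->row 0+0=0  col 2·2+0=4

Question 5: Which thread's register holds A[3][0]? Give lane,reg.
12,0

r=3⇒gr=3,Rb=0  c=0⇒th=0,odd=0
L=3*4+0=12  i=0*2+0=0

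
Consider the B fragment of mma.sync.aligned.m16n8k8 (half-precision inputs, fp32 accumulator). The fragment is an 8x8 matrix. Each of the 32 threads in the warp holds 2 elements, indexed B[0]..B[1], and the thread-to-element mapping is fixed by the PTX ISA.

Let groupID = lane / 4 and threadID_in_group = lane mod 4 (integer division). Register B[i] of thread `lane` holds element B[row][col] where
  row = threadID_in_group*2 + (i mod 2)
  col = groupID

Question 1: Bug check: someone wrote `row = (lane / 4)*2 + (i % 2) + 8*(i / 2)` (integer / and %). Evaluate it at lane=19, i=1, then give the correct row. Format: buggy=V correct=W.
buggy=9 correct=7

`(lane / 4)*2 + (i % 2) + 8*(i / 2)`[19,1]->9
lane 19: gid=4 (19/4), tid=3 (19%4)
i=1: r=3*2+1=7, c=gid=4
row: 9 vs 7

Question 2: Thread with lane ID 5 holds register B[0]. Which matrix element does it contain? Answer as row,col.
2,1

lane 5=>5/4=1, 5 mod 4=1
i=0  r:2·1+0=>2  c:1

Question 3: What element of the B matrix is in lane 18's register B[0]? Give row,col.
L=18=>grp=18>>2=4, tig=18&3=2
[0]=>row 2·2+0=4  col grp=4

4,4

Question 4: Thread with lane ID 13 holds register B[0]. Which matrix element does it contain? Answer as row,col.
lane 13=>13/4=3, 13 mod 4=1
i=0  r:2·1+0=>2  c:3

2,3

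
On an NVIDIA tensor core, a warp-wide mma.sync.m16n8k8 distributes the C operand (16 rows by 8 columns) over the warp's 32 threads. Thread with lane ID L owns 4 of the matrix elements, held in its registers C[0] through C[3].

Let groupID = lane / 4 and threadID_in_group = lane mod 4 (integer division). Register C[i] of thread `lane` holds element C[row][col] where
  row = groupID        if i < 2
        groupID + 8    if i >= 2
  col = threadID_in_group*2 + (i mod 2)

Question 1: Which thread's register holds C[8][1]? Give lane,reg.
0,3

r:8=>grp=0,rB=1  c:1=>tig=0,lo=1
L=0*4+0=0  i=1*2+1=3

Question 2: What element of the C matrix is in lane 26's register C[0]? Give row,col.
6,4

lane 26=>26/4=6, 26 mod 4=2
i=0  r:6+0=>6  c:2·2+0=>4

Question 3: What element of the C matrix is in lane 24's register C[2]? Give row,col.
14,0

lane 24⇒24/4=6, 24 mod 4=0
i=2  r:6+8⇒14  c:2·0+0⇒0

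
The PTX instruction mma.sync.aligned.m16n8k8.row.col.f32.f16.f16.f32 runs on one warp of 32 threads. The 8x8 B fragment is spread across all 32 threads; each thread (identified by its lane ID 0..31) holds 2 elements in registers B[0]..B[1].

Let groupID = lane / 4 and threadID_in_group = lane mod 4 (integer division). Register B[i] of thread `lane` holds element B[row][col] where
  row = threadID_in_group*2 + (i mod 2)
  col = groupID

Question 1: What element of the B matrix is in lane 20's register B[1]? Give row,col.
1,5

L=20⇒gr=20>>2=5, th=20&3=0
[1]⇒row 0·2+1=1  col gr=5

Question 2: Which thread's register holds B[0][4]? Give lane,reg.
16,0

c=4->g=4  r=0->t=0,b0=0
L=4*4+0=16  i=0=0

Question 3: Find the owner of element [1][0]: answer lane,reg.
c: 0->gid=0  r: 1->tid=0,i&1=1
L=0*4+0=0  i=1=1

0,1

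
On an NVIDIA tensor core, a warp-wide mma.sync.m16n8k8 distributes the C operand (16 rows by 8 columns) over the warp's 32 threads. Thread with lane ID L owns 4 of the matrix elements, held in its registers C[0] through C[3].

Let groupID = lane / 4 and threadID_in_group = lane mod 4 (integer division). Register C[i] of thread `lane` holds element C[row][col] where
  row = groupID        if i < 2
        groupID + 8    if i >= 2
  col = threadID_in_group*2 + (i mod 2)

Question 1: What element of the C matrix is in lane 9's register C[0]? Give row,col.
2,2

lane 9->9/4=2, 9 mod 4=1
i=0  r:2+0->2  c:2·1+0->2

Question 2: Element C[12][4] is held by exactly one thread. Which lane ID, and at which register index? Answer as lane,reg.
18,2

r=12→G=4,rhi=1  c=4→T=2,p=0
L=4*4+2=18  i=1*2+0=2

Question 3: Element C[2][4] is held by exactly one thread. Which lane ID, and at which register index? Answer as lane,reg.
10,0

r=2⇒gr=2,Rb=0  c=4⇒th=2,odd=0
L=2*4+2=10  i=0*2+0=0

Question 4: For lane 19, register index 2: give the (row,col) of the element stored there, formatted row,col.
12,6

19: grp=4,tig=3
[2] (4+8,3*2+0) = (12,6)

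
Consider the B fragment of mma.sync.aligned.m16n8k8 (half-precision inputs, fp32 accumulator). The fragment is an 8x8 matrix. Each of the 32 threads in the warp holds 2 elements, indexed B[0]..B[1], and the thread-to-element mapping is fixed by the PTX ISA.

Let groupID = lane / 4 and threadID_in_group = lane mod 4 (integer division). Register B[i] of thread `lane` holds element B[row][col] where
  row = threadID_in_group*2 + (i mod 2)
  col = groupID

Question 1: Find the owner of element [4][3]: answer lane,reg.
c=3->g=3  r=4->t=2,b0=0
L=3*4+2=14  i=0=0

14,0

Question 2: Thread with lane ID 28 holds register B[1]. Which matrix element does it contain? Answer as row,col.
1,7

L=28=>grp=28>>2=7, tig=28&3=0
[1]=>row 0·2+1=1  col grp=7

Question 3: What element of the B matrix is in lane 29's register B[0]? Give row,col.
29: grp=7,tig=1
[0] (1*2+0,7) = (2,7)

2,7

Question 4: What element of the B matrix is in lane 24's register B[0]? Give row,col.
0,6

24: G=6,T=0
[0] (0*2+0,6) = (0,6)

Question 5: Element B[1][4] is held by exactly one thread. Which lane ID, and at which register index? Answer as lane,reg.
c=4->g=4  r=1->t=0,b0=1
L=4*4+0=16  i=1=1

16,1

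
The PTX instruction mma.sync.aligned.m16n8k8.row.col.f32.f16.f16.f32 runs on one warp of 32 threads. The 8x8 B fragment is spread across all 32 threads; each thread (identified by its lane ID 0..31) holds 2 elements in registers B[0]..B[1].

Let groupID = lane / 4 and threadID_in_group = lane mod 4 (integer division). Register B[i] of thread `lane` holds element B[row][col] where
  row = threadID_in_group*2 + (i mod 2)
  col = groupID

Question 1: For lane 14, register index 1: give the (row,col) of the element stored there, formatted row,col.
5,3

lane 14: gid=3 (14/4), tid=2 (14%4)
i=1: r=2*2+1=5, c=gid=3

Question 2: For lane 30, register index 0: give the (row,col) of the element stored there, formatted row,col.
4,7

lane 30: g=7 (30/4), t=2 (30%4)
i=0: r=2*2+0=4, c=g=7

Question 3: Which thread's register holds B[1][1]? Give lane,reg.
4,1

c: 1->gid=1  r: 1->tid=0,i&1=1
L=1*4+0=4  i=1=1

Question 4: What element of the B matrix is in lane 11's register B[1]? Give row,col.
7,2

lane 11: G=2 (11/4), T=3 (11%4)
i=1: r=3*2+1=7, c=G=2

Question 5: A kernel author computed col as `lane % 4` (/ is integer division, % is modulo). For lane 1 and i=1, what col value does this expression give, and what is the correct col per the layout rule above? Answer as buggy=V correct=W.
`lane % 4`[1,1]=>1
L=1=>grp=1>>2=0, tig=1&3=1
[1]=>row 1·2+1=3  col grp=0
col: 1 vs 0

buggy=1 correct=0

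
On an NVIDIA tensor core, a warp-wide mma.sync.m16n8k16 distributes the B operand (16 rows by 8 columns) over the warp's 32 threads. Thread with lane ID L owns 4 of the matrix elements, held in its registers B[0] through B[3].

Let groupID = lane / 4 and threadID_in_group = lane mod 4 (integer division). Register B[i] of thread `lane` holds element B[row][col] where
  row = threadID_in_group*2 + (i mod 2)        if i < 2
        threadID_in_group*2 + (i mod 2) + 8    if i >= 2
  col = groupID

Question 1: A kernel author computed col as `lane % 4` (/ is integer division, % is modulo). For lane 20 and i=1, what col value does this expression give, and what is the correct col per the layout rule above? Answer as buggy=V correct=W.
buggy=0 correct=5

`lane % 4`[20,1]->0
L=20->gid=20>>2=5, tid=20&3=0
[1]->row 0·2+1+0=1  col gid=5
col: 0 vs 5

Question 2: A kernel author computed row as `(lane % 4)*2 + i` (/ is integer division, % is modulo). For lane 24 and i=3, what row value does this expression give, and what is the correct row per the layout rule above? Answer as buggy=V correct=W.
`(lane % 4)*2 + i`[24,3]->3
lane 24: g=6 (24/4), t=0 (24%4)
i=3: r=0*2+1+8=9, c=g=6
row: 3 vs 9

buggy=3 correct=9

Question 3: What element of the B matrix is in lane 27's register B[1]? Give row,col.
7,6

L=27⇒gr=27>>2=6, th=27&3=3
[1]⇒row 3·2+1+0=7  col gr=6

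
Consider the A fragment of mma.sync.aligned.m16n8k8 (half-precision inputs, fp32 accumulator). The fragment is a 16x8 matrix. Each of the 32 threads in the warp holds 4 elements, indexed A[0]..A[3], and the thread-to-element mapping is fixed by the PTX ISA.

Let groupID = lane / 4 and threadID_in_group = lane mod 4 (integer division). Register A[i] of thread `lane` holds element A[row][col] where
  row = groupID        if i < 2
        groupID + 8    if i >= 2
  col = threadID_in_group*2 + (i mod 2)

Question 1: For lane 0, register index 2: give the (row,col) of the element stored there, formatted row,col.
lane 0: gid=0 (0/4), tid=0 (0%4)
i=2: r=0+8=8, c=0*2+0=0

8,0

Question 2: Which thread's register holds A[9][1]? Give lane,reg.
r=9->g=1,rb=1  c=1->t=0,b0=1
L=1*4+0=4  i=1*2+1=3

4,3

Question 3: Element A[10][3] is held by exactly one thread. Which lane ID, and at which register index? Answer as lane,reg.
r=10→G=2,rhi=1  c=3→T=1,p=1
L=2*4+1=9  i=1*2+1=3

9,3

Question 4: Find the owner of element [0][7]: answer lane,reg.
3,1

r: 0->gid=0,r8=0  c: 7->tid=3,i&1=1
L=0*4+3=3  i=0*2+1=1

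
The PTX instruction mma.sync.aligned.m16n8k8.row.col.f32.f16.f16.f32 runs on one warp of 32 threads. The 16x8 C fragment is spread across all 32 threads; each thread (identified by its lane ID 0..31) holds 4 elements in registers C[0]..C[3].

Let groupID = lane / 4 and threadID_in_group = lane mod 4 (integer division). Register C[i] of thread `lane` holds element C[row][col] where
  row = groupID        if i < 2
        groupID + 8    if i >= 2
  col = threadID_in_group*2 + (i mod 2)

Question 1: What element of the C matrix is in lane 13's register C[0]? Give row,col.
lane 13: gid=3 (13/4), tid=1 (13%4)
i=0: r=3+0=3, c=1*2+0=2

3,2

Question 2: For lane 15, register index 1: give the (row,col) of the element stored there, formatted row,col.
3,7

15: gr=3,th=3
[1] (3+0,3*2+1) = (3,7)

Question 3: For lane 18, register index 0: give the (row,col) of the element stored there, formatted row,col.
18: gid=4,tid=2
[0] (4+0,2*2+0) = (4,4)

4,4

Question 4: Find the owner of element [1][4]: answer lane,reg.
6,0

r:1=>grp=1,rB=0  c:4=>tig=2,lo=0
L=1*4+2=6  i=0*2+0=0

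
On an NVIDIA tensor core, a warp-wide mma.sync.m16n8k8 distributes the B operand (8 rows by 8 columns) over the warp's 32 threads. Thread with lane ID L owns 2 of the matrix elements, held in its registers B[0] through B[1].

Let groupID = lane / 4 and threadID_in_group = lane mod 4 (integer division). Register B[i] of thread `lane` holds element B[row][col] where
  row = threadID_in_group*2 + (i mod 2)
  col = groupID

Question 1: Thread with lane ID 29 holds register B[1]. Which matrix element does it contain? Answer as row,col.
lane 29⇒29/4=7, 29 mod 4=1
i=1  r:2·1+1⇒3  c:7

3,7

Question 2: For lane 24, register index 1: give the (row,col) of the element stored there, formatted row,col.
1,6

lane 24=>24/4=6, 24 mod 4=0
i=1  r:2·0+1=>1  c:6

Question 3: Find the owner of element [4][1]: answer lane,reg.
c=1→G=1  r=4→T=2,p=0
L=1*4+2=6  i=0=0

6,0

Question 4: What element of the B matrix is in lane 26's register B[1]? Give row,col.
lane 26: g=6 (26/4), t=2 (26%4)
i=1: r=2*2+1=5, c=g=6

5,6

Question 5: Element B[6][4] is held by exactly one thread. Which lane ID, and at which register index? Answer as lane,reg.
19,0

c:4=>grp=4  r:6=>tig=3,lo=0
L=4*4+3=19  i=0=0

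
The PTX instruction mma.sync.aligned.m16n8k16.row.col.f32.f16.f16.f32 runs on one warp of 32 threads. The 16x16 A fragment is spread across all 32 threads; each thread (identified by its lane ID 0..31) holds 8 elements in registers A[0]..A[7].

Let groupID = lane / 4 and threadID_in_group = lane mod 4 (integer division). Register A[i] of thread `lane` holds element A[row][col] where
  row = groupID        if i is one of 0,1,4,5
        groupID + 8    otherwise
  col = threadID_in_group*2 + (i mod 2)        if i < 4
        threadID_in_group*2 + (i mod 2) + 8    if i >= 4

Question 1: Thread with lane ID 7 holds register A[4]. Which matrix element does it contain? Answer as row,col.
7: grp=1,tig=3
[4] (1+0,3*2+0+8) = (1,14)

1,14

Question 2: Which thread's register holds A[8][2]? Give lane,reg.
1,2

r: 8->gid=0,r8=1  c: 2->c8=0,tid=1,i&1=0
L=0*4+1=1  i=0*4+1*2+0=2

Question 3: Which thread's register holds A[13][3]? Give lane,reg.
r=13⇒gr=5,Rb=1  c=3⇒Cb=0,th=1,odd=1
L=5*4+1=21  i=0*4+1*2+1=3

21,3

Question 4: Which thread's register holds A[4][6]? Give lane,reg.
r=4⇒gr=4,Rb=0  c=6⇒Cb=0,th=3,odd=0
L=4*4+3=19  i=0*4+0*2+0=0

19,0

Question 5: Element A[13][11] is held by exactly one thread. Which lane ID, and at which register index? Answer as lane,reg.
21,7

r=13->g=5,rb=1  c=11->cb=1,t=1,b0=1
L=5*4+1=21  i=1*4+1*2+1=7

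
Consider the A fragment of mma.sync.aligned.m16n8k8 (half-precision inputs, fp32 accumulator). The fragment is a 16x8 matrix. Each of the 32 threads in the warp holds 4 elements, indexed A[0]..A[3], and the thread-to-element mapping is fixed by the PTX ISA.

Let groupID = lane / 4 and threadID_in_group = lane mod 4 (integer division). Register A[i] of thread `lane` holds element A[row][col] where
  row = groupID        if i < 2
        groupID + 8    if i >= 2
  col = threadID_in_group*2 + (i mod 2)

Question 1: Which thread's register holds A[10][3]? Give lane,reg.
r=10->g=2,rb=1  c=3->t=1,b0=1
L=2*4+1=9  i=1*2+1=3

9,3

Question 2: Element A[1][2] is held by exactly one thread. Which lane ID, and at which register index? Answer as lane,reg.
5,0

r=1⇒gr=1,Rb=0  c=2⇒th=1,odd=0
L=1*4+1=5  i=0*2+0=0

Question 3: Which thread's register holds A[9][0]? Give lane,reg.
4,2

r:9=>grp=1,rB=1  c:0=>tig=0,lo=0
L=1*4+0=4  i=1*2+0=2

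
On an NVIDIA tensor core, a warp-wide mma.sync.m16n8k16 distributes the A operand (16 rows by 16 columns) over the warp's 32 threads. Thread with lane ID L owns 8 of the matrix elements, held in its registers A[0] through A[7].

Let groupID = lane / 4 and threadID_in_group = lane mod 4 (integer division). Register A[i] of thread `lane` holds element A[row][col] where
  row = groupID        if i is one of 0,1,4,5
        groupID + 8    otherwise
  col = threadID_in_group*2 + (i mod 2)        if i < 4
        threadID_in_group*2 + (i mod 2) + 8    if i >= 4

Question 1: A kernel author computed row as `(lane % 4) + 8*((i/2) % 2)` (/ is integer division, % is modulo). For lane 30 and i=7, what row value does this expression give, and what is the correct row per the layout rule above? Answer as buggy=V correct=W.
buggy=10 correct=15

`(lane % 4) + 8*((i/2) % 2)`[30,7]->10
30: gid=7,tid=2
[7] (7+8,2*2+1+8) = (15,13)
row: 10 vs 15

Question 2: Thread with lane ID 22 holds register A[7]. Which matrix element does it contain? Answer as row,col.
22: grp=5,tig=2
[7] (5+8,2*2+1+8) = (13,13)

13,13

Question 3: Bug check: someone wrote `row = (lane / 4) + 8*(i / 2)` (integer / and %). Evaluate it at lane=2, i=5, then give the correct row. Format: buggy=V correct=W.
`(lane / 4) + 8*(i / 2)`[2,5]=>16
2: grp=0,tig=2
[5] (0+0,2*2+1+8) = (0,13)
row: 16 vs 0

buggy=16 correct=0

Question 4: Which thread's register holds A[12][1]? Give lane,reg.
r: 12->gid=4,r8=1  c: 1->c8=0,tid=0,i&1=1
L=4*4+0=16  i=0*4+1*2+1=3

16,3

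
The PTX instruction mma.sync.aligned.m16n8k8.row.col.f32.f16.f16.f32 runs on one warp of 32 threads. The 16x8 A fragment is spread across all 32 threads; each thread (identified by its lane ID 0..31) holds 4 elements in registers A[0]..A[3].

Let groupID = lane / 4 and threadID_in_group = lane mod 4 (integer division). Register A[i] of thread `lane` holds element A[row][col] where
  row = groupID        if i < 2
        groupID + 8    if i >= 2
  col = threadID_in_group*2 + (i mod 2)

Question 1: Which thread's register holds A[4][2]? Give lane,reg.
r=4->g=4,rb=0  c=2->t=1,b0=0
L=4*4+1=17  i=0*2+0=0

17,0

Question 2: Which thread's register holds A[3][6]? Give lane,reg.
15,0

r=3→G=3,rhi=0  c=6→T=3,p=0
L=3*4+3=15  i=0*2+0=0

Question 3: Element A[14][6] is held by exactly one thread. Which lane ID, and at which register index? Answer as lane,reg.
r=14⇒gr=6,Rb=1  c=6⇒th=3,odd=0
L=6*4+3=27  i=1*2+0=2

27,2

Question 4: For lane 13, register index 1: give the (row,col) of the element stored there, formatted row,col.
L=13->gid=13>>2=3, tid=13&3=1
[1]->row 3+0=3  col 1·2+1=3

3,3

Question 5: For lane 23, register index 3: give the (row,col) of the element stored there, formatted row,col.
lane 23->23/4=5, 23 mod 4=3
i=3  r:5+8->13  c:2·3+1->7

13,7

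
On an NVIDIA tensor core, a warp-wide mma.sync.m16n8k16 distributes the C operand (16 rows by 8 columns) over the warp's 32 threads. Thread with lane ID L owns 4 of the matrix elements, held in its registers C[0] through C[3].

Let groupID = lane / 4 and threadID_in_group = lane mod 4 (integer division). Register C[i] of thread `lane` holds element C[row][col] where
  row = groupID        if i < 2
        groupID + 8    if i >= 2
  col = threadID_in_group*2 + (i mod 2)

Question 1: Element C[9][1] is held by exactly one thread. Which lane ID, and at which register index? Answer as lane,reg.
4,3

r=9⇒gr=1,Rb=1  c=1⇒th=0,odd=1
L=1*4+0=4  i=1*2+1=3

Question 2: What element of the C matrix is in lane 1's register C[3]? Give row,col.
L=1=>grp=1>>2=0, tig=1&3=1
[3]=>row 0+8=8  col 1·2+1=3

8,3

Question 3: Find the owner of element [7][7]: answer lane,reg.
31,1

r: 7->gid=7,r8=0  c: 7->tid=3,i&1=1
L=7*4+3=31  i=0*2+1=1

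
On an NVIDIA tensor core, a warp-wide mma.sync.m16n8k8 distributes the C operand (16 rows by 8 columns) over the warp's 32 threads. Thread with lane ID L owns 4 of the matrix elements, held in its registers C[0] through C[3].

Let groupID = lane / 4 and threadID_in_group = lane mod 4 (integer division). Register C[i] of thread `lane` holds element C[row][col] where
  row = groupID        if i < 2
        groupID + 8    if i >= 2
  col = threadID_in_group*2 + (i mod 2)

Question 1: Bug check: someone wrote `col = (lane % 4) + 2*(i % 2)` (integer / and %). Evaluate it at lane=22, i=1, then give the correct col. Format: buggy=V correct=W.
buggy=4 correct=5

`(lane % 4) + 2*(i % 2)`[22,1]→4
lane 22→22/4=5, 22 mod 4=2
i=1  r:5+0→5  c:2·2+1→5
col: 4 vs 5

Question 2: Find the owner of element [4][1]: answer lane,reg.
r:4=>grp=4,rB=0  c:1=>tig=0,lo=1
L=4*4+0=16  i=0*2+1=1

16,1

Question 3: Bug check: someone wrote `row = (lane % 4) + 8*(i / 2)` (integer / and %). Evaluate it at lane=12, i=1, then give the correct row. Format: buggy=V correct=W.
buggy=0 correct=3

`(lane % 4) + 8*(i / 2)`[12,1]→0
lane 12→12/4=3, 12 mod 4=0
i=1  r:3+0→3  c:2·0+1→1
row: 0 vs 3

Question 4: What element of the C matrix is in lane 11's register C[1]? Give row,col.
2,7

L=11->gid=11>>2=2, tid=11&3=3
[1]->row 2+0=2  col 3·2+1=7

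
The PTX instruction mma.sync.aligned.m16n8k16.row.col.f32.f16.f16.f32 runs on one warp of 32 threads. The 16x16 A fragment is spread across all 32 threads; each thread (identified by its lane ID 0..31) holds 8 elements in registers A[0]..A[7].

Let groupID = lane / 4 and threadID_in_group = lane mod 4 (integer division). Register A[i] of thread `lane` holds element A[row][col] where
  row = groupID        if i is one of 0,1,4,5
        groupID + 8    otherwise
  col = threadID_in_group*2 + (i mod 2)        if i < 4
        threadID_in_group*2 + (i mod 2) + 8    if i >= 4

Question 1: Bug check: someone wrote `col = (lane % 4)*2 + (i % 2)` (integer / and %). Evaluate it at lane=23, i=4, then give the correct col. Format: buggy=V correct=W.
`(lane % 4)*2 + (i % 2)`[23,4]->6
23: gid=5,tid=3
[4] (5+0,3*2+0+8) = (5,14)
col: 6 vs 14

buggy=6 correct=14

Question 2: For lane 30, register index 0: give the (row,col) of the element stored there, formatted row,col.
lane 30=>30/4=7, 30 mod 4=2
i=0  r:7+0=>7  c:2·2+0+0=>4

7,4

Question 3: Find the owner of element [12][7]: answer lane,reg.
19,3

r:12=>grp=4,rB=1  c:7=>cB=0,tig=3,lo=1
L=4*4+3=19  i=0*4+1*2+1=3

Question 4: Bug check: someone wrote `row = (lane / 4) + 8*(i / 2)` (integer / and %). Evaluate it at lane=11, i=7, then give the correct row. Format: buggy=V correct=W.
buggy=26 correct=10

`(lane / 4) + 8*(i / 2)`[11,7]->26
L=11->gid=11>>2=2, tid=11&3=3
[7]->row 2+8=10  col 3·2+1+8=15
row: 26 vs 10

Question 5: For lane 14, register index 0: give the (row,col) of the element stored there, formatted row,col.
3,4

14: gid=3,tid=2
[0] (3+0,2*2+0+0) = (3,4)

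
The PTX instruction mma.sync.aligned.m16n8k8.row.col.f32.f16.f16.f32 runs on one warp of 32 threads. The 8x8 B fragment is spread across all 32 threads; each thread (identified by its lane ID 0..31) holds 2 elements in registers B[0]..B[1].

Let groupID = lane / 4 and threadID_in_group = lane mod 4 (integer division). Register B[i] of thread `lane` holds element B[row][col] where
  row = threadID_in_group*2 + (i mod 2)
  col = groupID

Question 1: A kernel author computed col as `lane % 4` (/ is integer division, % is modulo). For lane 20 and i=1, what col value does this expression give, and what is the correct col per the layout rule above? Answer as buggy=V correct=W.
`lane % 4`[20,1]⇒0
lane 20⇒20/4=5, 20 mod 4=0
i=1  r:2·0+1⇒1  c:5
col: 0 vs 5

buggy=0 correct=5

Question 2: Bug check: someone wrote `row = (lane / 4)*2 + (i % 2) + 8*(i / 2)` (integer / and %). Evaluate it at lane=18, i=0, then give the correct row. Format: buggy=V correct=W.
`(lane / 4)*2 + (i % 2) + 8*(i / 2)`[18,0]=>8
L=18=>grp=18>>2=4, tig=18&3=2
[0]=>row 2·2+0=4  col grp=4
row: 8 vs 4

buggy=8 correct=4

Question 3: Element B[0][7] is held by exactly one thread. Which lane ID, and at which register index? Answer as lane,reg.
28,0

c:7=>grp=7  r:0=>tig=0,lo=0
L=7*4+0=28  i=0=0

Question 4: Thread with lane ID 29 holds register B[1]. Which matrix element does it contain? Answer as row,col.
L=29->gid=29>>2=7, tid=29&3=1
[1]->row 1·2+1=3  col gid=7

3,7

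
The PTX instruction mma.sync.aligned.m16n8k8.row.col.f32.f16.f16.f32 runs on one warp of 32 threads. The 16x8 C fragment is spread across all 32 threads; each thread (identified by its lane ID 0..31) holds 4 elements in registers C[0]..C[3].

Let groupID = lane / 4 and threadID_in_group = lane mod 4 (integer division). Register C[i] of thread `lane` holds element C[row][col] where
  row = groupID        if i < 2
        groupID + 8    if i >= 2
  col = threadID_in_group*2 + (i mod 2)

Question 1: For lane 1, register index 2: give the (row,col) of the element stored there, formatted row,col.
8,2

lane 1⇒1/4=0, 1 mod 4=1
i=2  r:0+8⇒8  c:2·1+0⇒2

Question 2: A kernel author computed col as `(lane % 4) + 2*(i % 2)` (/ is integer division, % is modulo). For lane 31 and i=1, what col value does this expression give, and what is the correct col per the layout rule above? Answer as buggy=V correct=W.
`(lane % 4) + 2*(i % 2)`[31,1]->5
lane 31->31/4=7, 31 mod 4=3
i=1  r:7+0->7  c:2·3+1->7
col: 5 vs 7

buggy=5 correct=7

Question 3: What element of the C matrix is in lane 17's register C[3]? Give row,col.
lane 17->17/4=4, 17 mod 4=1
i=3  r:4+8->12  c:2·1+1->3

12,3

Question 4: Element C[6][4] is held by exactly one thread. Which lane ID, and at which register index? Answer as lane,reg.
26,0

r=6⇒gr=6,Rb=0  c=4⇒th=2,odd=0
L=6*4+2=26  i=0*2+0=0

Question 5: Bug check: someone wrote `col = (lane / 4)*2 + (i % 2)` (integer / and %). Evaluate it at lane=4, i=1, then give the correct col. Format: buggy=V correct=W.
`(lane / 4)*2 + (i % 2)`[4,1]→3
lane 4→4/4=1, 4 mod 4=0
i=1  r:1+0→1  c:2·0+1→1
col: 3 vs 1

buggy=3 correct=1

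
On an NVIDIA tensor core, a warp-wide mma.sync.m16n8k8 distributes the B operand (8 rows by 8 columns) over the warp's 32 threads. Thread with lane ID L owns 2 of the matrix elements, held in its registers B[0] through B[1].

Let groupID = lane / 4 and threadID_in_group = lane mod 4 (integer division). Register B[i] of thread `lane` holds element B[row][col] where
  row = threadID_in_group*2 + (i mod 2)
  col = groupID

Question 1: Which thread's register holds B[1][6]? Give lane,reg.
24,1

c=6->g=6  r=1->t=0,b0=1
L=6*4+0=24  i=1=1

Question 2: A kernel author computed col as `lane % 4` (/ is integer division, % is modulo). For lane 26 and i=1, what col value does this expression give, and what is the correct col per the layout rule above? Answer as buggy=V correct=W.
buggy=2 correct=6

`lane % 4`[26,1]->2
lane 26: gid=6 (26/4), tid=2 (26%4)
i=1: r=2*2+1=5, c=gid=6
col: 2 vs 6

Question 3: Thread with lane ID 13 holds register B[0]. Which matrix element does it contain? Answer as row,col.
lane 13: grp=3 (13/4), tig=1 (13%4)
i=0: r=1*2+0=2, c=grp=3

2,3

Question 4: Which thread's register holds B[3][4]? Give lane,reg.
17,1

c=4→G=4  r=3→T=1,p=1
L=4*4+1=17  i=1=1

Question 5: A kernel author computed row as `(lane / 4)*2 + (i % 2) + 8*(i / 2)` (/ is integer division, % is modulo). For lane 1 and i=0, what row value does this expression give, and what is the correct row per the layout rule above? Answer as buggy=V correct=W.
`(lane / 4)*2 + (i % 2) + 8*(i / 2)`[1,0]->0
L=1->g=1>>2=0, t=1&3=1
[0]->row 1·2+0=2  col g=0
row: 0 vs 2

buggy=0 correct=2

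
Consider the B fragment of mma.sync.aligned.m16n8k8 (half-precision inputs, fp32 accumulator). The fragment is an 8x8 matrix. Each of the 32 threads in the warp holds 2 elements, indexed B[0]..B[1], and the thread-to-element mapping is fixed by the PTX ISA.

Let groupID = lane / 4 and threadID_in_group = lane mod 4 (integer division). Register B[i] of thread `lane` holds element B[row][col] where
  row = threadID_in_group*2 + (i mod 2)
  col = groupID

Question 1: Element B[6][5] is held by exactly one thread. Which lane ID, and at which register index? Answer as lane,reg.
23,0

c=5->g=5  r=6->t=3,b0=0
L=5*4+3=23  i=0=0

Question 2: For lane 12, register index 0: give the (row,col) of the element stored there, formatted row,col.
0,3

lane 12: gid=3 (12/4), tid=0 (12%4)
i=0: r=0*2+0=0, c=gid=3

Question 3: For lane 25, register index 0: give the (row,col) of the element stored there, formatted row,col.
2,6

lane 25: G=6 (25/4), T=1 (25%4)
i=0: r=1*2+0=2, c=G=6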